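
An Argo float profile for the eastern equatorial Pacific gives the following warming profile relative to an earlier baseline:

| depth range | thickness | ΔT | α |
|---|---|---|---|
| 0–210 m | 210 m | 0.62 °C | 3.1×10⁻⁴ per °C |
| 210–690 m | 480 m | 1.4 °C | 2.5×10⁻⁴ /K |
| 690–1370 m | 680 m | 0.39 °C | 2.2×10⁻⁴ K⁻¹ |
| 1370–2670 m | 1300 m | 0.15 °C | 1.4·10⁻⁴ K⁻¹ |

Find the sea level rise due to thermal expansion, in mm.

Δh ≈ 290 mm

Layer 1: 0.62 × 210 × 3.1×10⁻⁴ = 0.040362 m
Layer 2: 1.4 × 480 × 2.5×10⁻⁴ = 0.16800 m
Layer 3: 680 × 0.39 × 2.2×10⁻⁴ = 0.058344 m
1300 × 1.4×10⁻⁴ × 0.15 = 0.02730 m
Δh = 0.040362 + 0.16800 + 0.058344 + 0.02730 = 0.294006 m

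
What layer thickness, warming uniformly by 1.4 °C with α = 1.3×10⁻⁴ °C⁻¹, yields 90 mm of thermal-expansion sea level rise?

H = Δh/(αΔT) = 0.09 / (1.3×10⁻⁴ × 1.4) ≈ 494.5 m

H ≈ 495 m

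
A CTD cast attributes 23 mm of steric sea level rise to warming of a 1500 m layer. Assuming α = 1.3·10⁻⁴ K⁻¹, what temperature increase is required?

ΔT = Δh/(αH) = 0.023 / (1.3×10⁻⁴ × 1500) ≈ 0.1179 K

about 0.118 K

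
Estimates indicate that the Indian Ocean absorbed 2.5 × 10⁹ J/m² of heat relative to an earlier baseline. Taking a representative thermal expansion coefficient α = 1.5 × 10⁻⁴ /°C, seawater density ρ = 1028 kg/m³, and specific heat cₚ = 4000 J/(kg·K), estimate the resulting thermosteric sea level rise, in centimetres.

Δh = αQ/(ρcₚ) = 1.5×10⁻⁴ × 2.5×10⁹ / (1028 × 4000) ≈ 0.091196 m

Δh ≈ 9.1 cm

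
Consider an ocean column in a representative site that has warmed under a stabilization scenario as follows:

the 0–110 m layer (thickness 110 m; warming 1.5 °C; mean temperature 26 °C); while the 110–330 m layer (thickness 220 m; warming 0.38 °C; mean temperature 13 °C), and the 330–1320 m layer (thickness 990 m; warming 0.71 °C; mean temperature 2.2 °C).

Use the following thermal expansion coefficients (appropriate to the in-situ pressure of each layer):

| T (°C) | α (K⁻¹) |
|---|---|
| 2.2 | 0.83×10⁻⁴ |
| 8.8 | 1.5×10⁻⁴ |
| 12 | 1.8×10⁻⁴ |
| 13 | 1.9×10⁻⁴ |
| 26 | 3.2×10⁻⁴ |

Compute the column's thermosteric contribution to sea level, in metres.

Layer 1 at 26 °C → α = 3.2×10⁻⁴ K⁻¹
Layer 2 at 13 °C → α = 1.9×10⁻⁴ K⁻¹
Layer 3 at 2.2 °C → α = 0.83×10⁻⁴ K⁻¹
0–110 m: 3.2×10⁻⁴ × 1.5 × 110 = 0.05280 m
220 × 0.38 × 1.9×10⁻⁴ = 0.015884 m
330–1320 m: 0.71 × 0.83×10⁻⁴ × 990 = 0.0583407 m
Δh = 0.05280 + 0.015884 + 0.0583407 = 0.1270247 m ≈ 0.127 m

about 0.127 m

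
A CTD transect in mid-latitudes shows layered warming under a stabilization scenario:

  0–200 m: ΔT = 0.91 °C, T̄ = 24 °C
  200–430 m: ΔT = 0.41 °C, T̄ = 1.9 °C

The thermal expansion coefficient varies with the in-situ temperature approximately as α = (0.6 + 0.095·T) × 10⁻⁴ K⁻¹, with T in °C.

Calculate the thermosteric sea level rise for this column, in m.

Layer 1: α = (0.6 + 0.095×24)×10⁻⁴ = 2.88×10⁻⁴ K⁻¹
Layer 2: α = (0.6 + 0.095×1.9)×10⁻⁴ = 0.7805×10⁻⁴ K⁻¹
0–200 m: 0.91 × 200 × 2.88×10⁻⁴ = 0.052416 m
0.41 × 230 × 0.7805×10⁻⁴ = 0.007360115 m
Δh = 0.052416 + 0.007360115 = 0.059776115 m

0.060 m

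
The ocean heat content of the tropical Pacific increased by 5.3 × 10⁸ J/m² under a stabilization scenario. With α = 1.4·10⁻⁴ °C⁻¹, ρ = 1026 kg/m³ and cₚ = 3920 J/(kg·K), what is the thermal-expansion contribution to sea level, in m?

about 0.0184 m

Δh = αQ/(ρcₚ) = 1.4×10⁻⁴ × 5.3×10⁸ / (1026 × 3920) ≈ 0.018449 m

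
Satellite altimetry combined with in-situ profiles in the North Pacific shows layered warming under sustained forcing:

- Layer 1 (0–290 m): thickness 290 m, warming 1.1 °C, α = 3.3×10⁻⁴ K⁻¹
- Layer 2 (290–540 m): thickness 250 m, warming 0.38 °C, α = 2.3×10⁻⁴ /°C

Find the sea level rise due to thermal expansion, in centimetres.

Δh = 12.7 cm

1.1 × 290 × 3.3×10⁻⁴ = 0.10527 m
2.3×10⁻⁴ × 0.38 × 250 = 0.02185 m
Δh = 0.10527 + 0.02185 = 0.12712 m ≈ 12.7 cm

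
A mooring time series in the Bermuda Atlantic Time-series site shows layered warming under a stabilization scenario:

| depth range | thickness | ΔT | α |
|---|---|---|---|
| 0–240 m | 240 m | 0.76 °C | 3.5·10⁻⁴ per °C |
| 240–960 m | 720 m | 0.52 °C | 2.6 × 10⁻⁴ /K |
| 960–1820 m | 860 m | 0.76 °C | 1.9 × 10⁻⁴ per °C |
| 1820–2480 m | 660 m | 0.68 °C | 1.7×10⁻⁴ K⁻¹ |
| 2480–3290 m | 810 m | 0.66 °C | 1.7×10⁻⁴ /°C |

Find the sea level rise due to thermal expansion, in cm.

Layer 1: 240 × 3.5×10⁻⁴ × 0.76 = 0.06384 m
240–960 m: 720 × 2.6×10⁻⁴ × 0.52 = 0.097344 m
960–1820 m: 860 × 0.76 × 1.9×10⁻⁴ = 0.124184 m
Layer 4: 0.68 × 1.7×10⁻⁴ × 660 = 0.076296 m
Layer 5: 0.66 × 1.7×10⁻⁴ × 810 = 0.090882 m
Δh = 0.06384 + 0.097344 + 0.124184 + 0.076296 + 0.090882 = 0.452546 m

about 45 cm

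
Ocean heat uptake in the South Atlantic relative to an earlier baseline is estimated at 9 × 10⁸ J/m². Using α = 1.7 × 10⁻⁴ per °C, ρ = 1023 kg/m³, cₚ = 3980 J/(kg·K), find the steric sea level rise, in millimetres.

Δh = αQ/(ρcₚ) = 1.7×10⁻⁴ × 9×10⁸ / (1023 × 3980) ≈ 0.037578 m

about 37.6 mm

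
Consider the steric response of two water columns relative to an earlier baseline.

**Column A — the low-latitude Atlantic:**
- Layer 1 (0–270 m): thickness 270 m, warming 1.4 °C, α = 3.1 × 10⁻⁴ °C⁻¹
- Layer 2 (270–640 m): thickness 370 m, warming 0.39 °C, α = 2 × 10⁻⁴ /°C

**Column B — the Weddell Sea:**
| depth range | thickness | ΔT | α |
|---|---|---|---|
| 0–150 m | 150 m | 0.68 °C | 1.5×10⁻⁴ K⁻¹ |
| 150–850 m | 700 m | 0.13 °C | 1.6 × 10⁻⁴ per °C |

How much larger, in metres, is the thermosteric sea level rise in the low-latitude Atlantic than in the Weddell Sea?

A 270 × 1.4 × 3.1×10⁻⁴ = 0.11718 m
A 0.39 × 370 × 2×10⁻⁴ = 0.02886 m
A total: 0.14604 m
B Layer 1: 1.5×10⁻⁴ × 150 × 0.68 = 0.01530 m
B Layer 2: 700 × 0.13 × 1.6×10⁻⁴ = 0.01456 m
B total: 0.02986 m
Difference: 0.14604 − 0.02986 = 0.11618 m

0.116 m larger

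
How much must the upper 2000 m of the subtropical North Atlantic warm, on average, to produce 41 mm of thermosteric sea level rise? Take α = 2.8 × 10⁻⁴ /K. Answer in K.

ΔT = Δh/(αH) = 0.041 / (2.8×10⁻⁴ × 2000) ≈ 0.07321 K

0.073 K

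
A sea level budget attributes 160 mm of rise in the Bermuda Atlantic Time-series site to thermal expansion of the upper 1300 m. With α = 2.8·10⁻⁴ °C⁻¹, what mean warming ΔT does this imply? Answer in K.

0.44 K

ΔT = Δh/(αH) = 0.16 / (2.8×10⁻⁴ × 1300) ≈ 0.4396 K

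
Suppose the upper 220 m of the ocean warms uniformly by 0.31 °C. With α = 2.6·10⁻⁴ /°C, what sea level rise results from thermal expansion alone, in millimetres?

Δh = αΔT·H = 2.6×10⁻⁴ × 0.31 × 220 = 0.017732 m

18 mm of thermosteric rise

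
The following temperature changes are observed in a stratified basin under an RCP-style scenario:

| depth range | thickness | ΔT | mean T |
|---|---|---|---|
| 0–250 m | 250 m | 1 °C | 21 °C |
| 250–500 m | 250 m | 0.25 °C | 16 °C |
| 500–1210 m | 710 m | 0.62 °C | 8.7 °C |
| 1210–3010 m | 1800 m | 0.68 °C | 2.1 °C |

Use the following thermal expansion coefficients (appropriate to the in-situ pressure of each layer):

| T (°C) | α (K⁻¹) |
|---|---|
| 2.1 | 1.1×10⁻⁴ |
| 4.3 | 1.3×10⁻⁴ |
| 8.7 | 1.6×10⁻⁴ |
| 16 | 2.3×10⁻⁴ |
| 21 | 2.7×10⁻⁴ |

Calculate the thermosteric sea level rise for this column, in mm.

Layer 1 at 21 °C → α = 2.7×10⁻⁴ K⁻¹
Layer 2 at 16 °C → α = 2.3×10⁻⁴ K⁻¹
Layer 3 at 8.7 °C → α = 1.6×10⁻⁴ K⁻¹
Layer 4 at 2.1 °C → α = 1.1×10⁻⁴ K⁻¹
Layer 1: 250 × 1 × 2.7×10⁻⁴ = 0.06750 m
Layer 2: 250 × 0.25 × 2.3×10⁻⁴ = 0.014375 m
1.6×10⁻⁴ × 710 × 0.62 = 0.070432 m
0.68 × 1800 × 1.1×10⁻⁴ = 0.13464 m
Δh = 0.06750 + 0.014375 + 0.070432 + 0.13464 = 0.286947 m ≈ 290 mm

about 290 mm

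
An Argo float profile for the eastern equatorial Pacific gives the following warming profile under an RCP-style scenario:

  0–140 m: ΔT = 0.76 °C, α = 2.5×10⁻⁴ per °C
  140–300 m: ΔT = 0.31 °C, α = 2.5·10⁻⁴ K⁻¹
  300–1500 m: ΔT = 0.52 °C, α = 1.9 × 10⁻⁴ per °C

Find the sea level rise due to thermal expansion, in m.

0.158 m of thermosteric rise

2.5×10⁻⁴ × 140 × 0.76 = 0.02660 m
2.5×10⁻⁴ × 0.31 × 160 = 0.01240 m
300–1500 m: 1200 × 0.52 × 1.9×10⁻⁴ = 0.11856 m
Δh = 0.02660 + 0.01240 + 0.11856 = 0.15756 m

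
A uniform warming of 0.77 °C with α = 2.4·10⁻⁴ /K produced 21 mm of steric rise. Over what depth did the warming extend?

H = Δh/(αΔT) = 0.021 / (2.4×10⁻⁴ × 0.77) ≈ 113.6 m

110 m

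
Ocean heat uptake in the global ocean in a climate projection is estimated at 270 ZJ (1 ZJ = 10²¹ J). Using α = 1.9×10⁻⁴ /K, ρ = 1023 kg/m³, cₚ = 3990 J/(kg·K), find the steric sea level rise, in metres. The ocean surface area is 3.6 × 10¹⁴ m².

0.0349 m

Per unit area: Q = 270×10²¹ / (3.6×10¹⁴) = 7.5×10⁸ J/m²
Δh = αQ/(ρcₚ) = 1.9×10⁻⁴ × 7.5×10⁸ / (1023 × 3990) ≈ 0.034911 m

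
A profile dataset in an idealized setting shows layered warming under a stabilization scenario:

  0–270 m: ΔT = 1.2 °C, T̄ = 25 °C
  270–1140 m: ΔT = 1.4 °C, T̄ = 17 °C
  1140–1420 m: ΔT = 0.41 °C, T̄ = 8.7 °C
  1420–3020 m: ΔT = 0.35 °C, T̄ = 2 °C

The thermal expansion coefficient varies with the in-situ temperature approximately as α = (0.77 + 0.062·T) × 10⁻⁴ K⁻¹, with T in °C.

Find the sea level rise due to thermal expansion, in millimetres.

Layer 1: α = (0.77 + 0.062×25)×10⁻⁴ = 2.32×10⁻⁴ K⁻¹
Layer 2: α = (0.77 + 0.062×17)×10⁻⁴ = 1.824×10⁻⁴ K⁻¹
Layer 3: α = (0.77 + 0.062×8.7)×10⁻⁴ = 1.3094×10⁻⁴ K⁻¹
Layer 4: α = (0.77 + 0.062×2)×10⁻⁴ = 0.894×10⁻⁴ K⁻¹
0–270 m: 270 × 2.32×10⁻⁴ × 1.2 = 0.075168 m
Layer 2: 1.4 × 870 × 1.824×10⁻⁴ = 0.2221632 m
1140–1420 m: 0.41 × 280 × 1.3094×10⁻⁴ = 0.015031912 m
0.35 × 1600 × 0.894×10⁻⁴ = 0.050064 m
Δh = 0.075168 + 0.2221632 + 0.015031912 + 0.050064 = 0.362427112 m ≈ 362 mm

362 mm of thermosteric rise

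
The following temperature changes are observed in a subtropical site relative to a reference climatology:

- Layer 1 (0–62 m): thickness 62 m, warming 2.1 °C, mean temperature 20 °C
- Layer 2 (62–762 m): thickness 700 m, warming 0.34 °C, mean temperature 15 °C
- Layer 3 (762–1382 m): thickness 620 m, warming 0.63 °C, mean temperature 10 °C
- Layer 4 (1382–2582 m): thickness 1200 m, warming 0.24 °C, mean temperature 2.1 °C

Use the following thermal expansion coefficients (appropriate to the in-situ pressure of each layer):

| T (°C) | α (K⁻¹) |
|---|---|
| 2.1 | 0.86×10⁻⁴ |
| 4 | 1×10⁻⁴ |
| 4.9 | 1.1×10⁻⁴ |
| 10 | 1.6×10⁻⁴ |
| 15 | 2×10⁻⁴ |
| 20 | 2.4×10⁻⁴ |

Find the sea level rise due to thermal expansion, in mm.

Layer 1 at 20 °C → α = 2.4×10⁻⁴ K⁻¹
Layer 2 at 15 °C → α = 2×10⁻⁴ K⁻¹
Layer 3 at 10 °C → α = 1.6×10⁻⁴ K⁻¹
Layer 4 at 2.1 °C → α = 0.86×10⁻⁴ K⁻¹
0–62 m: 62 × 2.4×10⁻⁴ × 2.1 = 0.031248 m
700 × 2×10⁻⁴ × 0.34 = 0.04760 m
762–1382 m: 1.6×10⁻⁴ × 620 × 0.63 = 0.062496 m
1382–2582 m: 0.24 × 0.86×10⁻⁴ × 1200 = 0.024768 m
Δh = 0.031248 + 0.04760 + 0.062496 + 0.024768 = 0.166112 m ≈ 166 mm

Δh = 166 mm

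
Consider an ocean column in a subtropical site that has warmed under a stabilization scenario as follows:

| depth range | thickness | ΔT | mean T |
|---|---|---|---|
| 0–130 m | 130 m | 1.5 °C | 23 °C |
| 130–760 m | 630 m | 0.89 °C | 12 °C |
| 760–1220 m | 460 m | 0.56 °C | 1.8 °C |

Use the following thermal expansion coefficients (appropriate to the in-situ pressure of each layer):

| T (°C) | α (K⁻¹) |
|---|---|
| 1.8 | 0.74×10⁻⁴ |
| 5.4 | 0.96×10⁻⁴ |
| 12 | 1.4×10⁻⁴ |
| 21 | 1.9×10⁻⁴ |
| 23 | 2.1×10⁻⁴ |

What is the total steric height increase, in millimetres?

about 139 mm

Layer 1 at 23 °C → α = 2.1×10⁻⁴ K⁻¹
Layer 2 at 12 °C → α = 1.4×10⁻⁴ K⁻¹
Layer 3 at 1.8 °C → α = 0.74×10⁻⁴ K⁻¹
Layer 1: 1.5 × 2.1×10⁻⁴ × 130 = 0.04095 m
Layer 2: 630 × 0.89 × 1.4×10⁻⁴ = 0.078498 m
Layer 3: 0.56 × 0.74×10⁻⁴ × 460 = 0.0190624 m
Δh = 0.04095 + 0.078498 + 0.0190624 = 0.1385104 m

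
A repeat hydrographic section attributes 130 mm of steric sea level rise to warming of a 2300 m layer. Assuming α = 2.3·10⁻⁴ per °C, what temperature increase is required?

ΔT = Δh/(αH) = 0.13 / (2.3×10⁻⁴ × 2300) ≈ 0.2457 K

ΔT ≈ 0.246 K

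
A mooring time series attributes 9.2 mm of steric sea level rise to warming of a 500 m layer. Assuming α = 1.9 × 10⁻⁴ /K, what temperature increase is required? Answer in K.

0.097 K

ΔT = Δh/(αH) = 0.0092 / (1.9×10⁻⁴ × 500) ≈ 0.09684 K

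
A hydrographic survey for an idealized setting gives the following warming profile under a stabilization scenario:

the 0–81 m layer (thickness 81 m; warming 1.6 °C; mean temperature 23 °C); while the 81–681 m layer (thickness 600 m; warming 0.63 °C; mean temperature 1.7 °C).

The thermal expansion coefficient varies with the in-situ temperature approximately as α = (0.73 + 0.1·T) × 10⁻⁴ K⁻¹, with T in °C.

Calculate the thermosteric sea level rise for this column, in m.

Layer 1: α = (0.73 + 0.1×23)×10⁻⁴ = 3.03×10⁻⁴ K⁻¹
Layer 2: α = (0.73 + 0.1×1.7)×10⁻⁴ = 0.9×10⁻⁴ K⁻¹
3.03×10⁻⁴ × 81 × 1.6 = 0.0392688 m
Layer 2: 0.63 × 600 × 0.9×10⁻⁴ = 0.03402 m
Δh = 0.0392688 + 0.03402 = 0.0732888 m

about 0.0733 m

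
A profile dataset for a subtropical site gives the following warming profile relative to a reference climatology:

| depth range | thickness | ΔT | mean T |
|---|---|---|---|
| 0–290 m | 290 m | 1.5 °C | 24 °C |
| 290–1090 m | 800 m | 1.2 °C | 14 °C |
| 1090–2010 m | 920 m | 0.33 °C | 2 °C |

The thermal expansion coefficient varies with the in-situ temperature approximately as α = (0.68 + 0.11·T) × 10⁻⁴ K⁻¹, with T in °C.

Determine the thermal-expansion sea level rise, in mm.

380 mm of thermosteric rise

Layer 1: α = (0.68 + 0.11×24)×10⁻⁴ = 3.32×10⁻⁴ K⁻¹
Layer 2: α = (0.68 + 0.11×14)×10⁻⁴ = 2.22×10⁻⁴ K⁻¹
Layer 3: α = (0.68 + 0.11×2)×10⁻⁴ = 0.9×10⁻⁴ K⁻¹
Layer 1: 1.5 × 3.32×10⁻⁴ × 290 = 0.14442 m
1.2 × 800 × 2.22×10⁻⁴ = 0.21312 m
1090–2010 m: 920 × 0.33 × 0.9×10⁻⁴ = 0.027324 m
Δh = 0.14442 + 0.21312 + 0.027324 = 0.384864 m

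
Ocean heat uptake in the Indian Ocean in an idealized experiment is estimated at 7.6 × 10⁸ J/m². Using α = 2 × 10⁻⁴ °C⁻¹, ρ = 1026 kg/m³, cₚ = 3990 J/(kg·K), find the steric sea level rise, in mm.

Δh = αQ/(ρcₚ) = 2×10⁻⁴ × 7.6×10⁸ / (1026 × 3990) ≈ 0.03713 m

Δh = 37.1 mm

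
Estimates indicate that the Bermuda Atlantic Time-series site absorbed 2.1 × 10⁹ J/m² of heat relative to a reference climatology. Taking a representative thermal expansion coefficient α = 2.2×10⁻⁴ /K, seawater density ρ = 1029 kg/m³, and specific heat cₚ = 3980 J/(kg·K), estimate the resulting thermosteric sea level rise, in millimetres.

Δh = αQ/(ρcₚ) = 2.2×10⁻⁴ × 2.1×10⁹ / (1029 × 3980) ≈ 0.11281 m

Δh ≈ 110 mm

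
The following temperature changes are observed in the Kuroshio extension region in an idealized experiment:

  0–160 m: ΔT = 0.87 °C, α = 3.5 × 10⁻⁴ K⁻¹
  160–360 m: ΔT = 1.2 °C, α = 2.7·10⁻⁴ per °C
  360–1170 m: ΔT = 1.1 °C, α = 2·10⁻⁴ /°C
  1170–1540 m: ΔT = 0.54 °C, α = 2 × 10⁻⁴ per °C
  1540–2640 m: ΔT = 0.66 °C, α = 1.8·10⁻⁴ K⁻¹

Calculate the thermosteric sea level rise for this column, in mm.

Layer 1: 3.5×10⁻⁴ × 0.87 × 160 = 0.04872 m
Layer 2: 1.2 × 2.7×10⁻⁴ × 200 = 0.06480 m
Layer 3: 1.1 × 2×10⁻⁴ × 810 = 0.17820 m
1170–1540 m: 0.54 × 370 × 2×10⁻⁴ = 0.03996 m
1540–2640 m: 1100 × 1.8×10⁻⁴ × 0.66 = 0.13068 m
Δh = 0.04872 + 0.06480 + 0.17820 + 0.03996 + 0.13068 = 0.46236 m

Δh ≈ 460 mm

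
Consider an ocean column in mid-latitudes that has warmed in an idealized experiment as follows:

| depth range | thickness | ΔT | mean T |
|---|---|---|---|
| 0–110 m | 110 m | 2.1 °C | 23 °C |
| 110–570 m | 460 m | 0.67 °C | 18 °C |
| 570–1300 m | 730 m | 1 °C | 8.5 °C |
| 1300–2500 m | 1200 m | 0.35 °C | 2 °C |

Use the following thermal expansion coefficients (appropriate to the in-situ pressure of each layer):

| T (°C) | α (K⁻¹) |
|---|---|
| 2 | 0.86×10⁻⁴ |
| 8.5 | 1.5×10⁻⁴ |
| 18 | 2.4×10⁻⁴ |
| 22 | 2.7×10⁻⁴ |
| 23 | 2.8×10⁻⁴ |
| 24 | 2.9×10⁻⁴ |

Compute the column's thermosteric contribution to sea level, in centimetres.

Layer 1 at 23 °C → α = 2.8×10⁻⁴ K⁻¹
Layer 2 at 18 °C → α = 2.4×10⁻⁴ K⁻¹
Layer 3 at 8.5 °C → α = 1.5×10⁻⁴ K⁻¹
Layer 4 at 2 °C → α = 0.86×10⁻⁴ K⁻¹
Layer 1: 110 × 2.1 × 2.8×10⁻⁴ = 0.06468 m
110–570 m: 2.4×10⁻⁴ × 460 × 0.67 = 0.073968 m
1 × 1.5×10⁻⁴ × 730 = 0.10950 m
1300–2500 m: 0.86×10⁻⁴ × 1200 × 0.35 = 0.03612 m
Δh = 0.06468 + 0.073968 + 0.10950 + 0.03612 = 0.284268 m

28 cm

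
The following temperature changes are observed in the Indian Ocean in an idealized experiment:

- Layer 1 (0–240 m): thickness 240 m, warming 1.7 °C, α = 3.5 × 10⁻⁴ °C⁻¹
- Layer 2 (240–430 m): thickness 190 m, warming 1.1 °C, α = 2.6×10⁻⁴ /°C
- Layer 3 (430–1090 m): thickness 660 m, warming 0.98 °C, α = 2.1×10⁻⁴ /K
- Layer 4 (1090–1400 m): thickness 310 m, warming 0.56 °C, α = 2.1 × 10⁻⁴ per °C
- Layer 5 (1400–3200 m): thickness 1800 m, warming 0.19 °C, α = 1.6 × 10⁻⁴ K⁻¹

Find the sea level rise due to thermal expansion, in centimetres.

0–240 m: 1.7 × 3.5×10⁻⁴ × 240 = 0.14280 m
240–430 m: 190 × 2.6×10⁻⁴ × 1.1 = 0.05434 m
2.1×10⁻⁴ × 0.98 × 660 = 0.135828 m
Layer 4: 0.56 × 2.1×10⁻⁴ × 310 = 0.036456 m
1400–3200 m: 1800 × 1.6×10⁻⁴ × 0.19 = 0.05472 m
Δh = 0.14280 + 0.05434 + 0.135828 + 0.036456 + 0.05472 = 0.424144 m

Δh = 42.4 cm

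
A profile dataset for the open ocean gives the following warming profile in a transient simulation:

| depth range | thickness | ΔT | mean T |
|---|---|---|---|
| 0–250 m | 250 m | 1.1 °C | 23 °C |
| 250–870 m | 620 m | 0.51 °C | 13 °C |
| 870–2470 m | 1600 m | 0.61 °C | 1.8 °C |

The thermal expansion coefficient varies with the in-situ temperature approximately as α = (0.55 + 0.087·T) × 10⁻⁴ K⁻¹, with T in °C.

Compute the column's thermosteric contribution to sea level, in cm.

Layer 1: α = (0.55 + 0.087×23)×10⁻⁴ = 2.551×10⁻⁴ K⁻¹
Layer 2: α = (0.55 + 0.087×13)×10⁻⁴ = 1.681×10⁻⁴ K⁻¹
Layer 3: α = (0.55 + 0.087×1.8)×10⁻⁴ = 0.7066×10⁻⁴ K⁻¹
1.1 × 2.551×10⁻⁴ × 250 = 0.0701525 m
250–870 m: 620 × 0.51 × 1.681×10⁻⁴ = 0.05315322 m
870–2470 m: 0.61 × 0.7066×10⁻⁴ × 1600 = 0.06896416 m
Δh = 0.0701525 + 0.05315322 + 0.06896416 = 0.19226988 m ≈ 19.2 cm

19.2 cm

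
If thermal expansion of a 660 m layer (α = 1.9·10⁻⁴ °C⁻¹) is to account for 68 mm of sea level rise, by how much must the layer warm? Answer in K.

ΔT = Δh/(αH) = 0.068 / (1.9×10⁻⁴ × 660) ≈ 0.5423 K

about 0.54 K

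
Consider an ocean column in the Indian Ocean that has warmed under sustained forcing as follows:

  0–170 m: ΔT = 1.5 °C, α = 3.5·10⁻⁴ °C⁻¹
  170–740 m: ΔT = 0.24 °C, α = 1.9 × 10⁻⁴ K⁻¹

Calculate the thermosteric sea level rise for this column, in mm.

about 115 mm

Layer 1: 3.5×10⁻⁴ × 1.5 × 170 = 0.08925 m
170–740 m: 570 × 0.24 × 1.9×10⁻⁴ = 0.025992 m
Δh = 0.08925 + 0.025992 = 0.115242 m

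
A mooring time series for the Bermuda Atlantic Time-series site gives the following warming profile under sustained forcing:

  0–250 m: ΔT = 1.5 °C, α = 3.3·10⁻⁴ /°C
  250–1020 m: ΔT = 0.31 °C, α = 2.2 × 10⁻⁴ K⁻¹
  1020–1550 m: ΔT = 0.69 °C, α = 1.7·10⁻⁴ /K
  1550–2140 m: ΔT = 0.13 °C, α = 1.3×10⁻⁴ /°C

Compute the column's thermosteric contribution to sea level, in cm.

3.3×10⁻⁴ × 250 × 1.5 = 0.12375 m
Layer 2: 770 × 0.31 × 2.2×10⁻⁴ = 0.052514 m
1020–1550 m: 530 × 0.69 × 1.7×10⁻⁴ = 0.062169 m
Layer 4: 0.13 × 590 × 1.3×10⁻⁴ = 0.009971 m
Δh = 0.12375 + 0.052514 + 0.062169 + 0.009971 = 0.248404 m ≈ 24.8 cm

about 24.8 cm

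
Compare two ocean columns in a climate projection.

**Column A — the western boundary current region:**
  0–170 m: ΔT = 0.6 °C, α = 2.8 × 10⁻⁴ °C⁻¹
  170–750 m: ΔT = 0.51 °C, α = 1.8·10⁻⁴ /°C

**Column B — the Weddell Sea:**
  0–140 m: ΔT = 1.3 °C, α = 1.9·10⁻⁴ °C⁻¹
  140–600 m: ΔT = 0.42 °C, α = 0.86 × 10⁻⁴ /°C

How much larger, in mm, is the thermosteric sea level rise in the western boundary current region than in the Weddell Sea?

A 0–170 m: 170 × 0.6 × 2.8×10⁻⁴ = 0.02856 m
A 170–750 m: 580 × 1.8×10⁻⁴ × 0.51 = 0.053244 m
A total: 0.081804 m
B Layer 1: 1.3 × 140 × 1.9×10⁻⁴ = 0.03458 m
B 0.86×10⁻⁴ × 0.42 × 460 = 0.0166152 m
B total: 0.0511952 m
Difference: 0.081804 − 0.0511952 = 0.0306088 m

30.6 mm larger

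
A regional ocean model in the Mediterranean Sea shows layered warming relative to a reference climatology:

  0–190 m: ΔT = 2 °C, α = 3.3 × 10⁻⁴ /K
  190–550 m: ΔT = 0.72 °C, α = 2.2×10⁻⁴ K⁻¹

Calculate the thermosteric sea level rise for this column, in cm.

2 × 3.3×10⁻⁴ × 190 = 0.12540 m
190–550 m: 360 × 0.72 × 2.2×10⁻⁴ = 0.057024 m
Δh = 0.12540 + 0.057024 = 0.182424 m ≈ 18.2 cm

about 18.2 cm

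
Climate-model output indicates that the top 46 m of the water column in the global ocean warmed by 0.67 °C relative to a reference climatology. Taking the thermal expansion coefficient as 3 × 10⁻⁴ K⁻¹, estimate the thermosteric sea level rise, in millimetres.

Δh = αΔT·H = 3×10⁻⁴ × 0.67 × 46 = 0.009246 m

Δh = 9.25 mm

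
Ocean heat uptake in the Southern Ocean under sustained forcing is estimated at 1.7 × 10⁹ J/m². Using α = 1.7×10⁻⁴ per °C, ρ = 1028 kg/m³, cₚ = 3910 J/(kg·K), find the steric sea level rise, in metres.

0.072 m

Δh = αQ/(ρcₚ) = 1.7×10⁻⁴ × 1.7×10⁹ / (1028 × 3910) ≈ 0.07190 m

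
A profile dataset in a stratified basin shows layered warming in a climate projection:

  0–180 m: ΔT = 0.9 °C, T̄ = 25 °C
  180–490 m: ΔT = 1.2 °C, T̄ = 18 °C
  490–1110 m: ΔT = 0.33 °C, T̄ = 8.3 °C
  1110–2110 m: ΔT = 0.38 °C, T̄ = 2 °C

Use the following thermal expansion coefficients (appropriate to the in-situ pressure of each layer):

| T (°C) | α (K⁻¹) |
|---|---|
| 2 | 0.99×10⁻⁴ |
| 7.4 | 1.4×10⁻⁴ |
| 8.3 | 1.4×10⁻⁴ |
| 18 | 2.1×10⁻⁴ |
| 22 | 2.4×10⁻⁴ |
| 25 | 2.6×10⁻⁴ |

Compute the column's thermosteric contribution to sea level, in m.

Layer 1 at 25 °C → α = 2.6×10⁻⁴ K⁻¹
Layer 2 at 18 °C → α = 2.1×10⁻⁴ K⁻¹
Layer 3 at 8.3 °C → α = 1.4×10⁻⁴ K⁻¹
Layer 4 at 2 °C → α = 0.99×10⁻⁴ K⁻¹
180 × 2.6×10⁻⁴ × 0.9 = 0.04212 m
180–490 m: 310 × 1.2 × 2.1×10⁻⁴ = 0.07812 m
Layer 3: 0.33 × 620 × 1.4×10⁻⁴ = 0.028644 m
1110–2110 m: 1000 × 0.99×10⁻⁴ × 0.38 = 0.03762 m
Δh = 0.04212 + 0.07812 + 0.028644 + 0.03762 = 0.186504 m

about 0.187 m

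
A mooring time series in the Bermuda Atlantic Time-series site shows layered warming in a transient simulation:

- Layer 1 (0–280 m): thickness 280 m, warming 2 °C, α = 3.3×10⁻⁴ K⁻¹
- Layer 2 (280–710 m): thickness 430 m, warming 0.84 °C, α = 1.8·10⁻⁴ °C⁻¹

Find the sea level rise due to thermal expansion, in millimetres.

3.3×10⁻⁴ × 280 × 2 = 0.18480 m
Layer 2: 1.8×10⁻⁴ × 0.84 × 430 = 0.065016 m
Δh = 0.18480 + 0.065016 = 0.249816 m ≈ 250 mm

250 mm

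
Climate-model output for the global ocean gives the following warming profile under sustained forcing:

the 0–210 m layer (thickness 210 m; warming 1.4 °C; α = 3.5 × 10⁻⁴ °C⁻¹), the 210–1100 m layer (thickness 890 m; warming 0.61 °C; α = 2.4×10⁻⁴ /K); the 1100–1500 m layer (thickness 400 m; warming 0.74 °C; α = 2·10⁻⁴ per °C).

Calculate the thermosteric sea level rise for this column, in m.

Δh = 0.29 m

0–210 m: 1.4 × 3.5×10⁻⁴ × 210 = 0.10290 m
Layer 2: 0.61 × 890 × 2.4×10⁻⁴ = 0.130296 m
Layer 3: 400 × 0.74 × 2×10⁻⁴ = 0.05920 m
Δh = 0.10290 + 0.130296 + 0.05920 = 0.292396 m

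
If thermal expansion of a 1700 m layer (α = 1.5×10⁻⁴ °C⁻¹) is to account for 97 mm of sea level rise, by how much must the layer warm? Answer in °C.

ΔT = Δh/(αH) = 0.097 / (1.5×10⁻⁴ × 1700) ≈ 0.3804 °C

0.380 °C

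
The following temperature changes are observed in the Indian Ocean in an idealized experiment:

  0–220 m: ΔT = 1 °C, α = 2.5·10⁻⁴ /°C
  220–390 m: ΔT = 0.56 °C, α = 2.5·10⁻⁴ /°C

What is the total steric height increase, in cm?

Δh = 7.88 cm

0–220 m: 1 × 220 × 2.5×10⁻⁴ = 0.05500 m
2.5×10⁻⁴ × 0.56 × 170 = 0.02380 m
Δh = 0.05500 + 0.02380 = 0.07880 m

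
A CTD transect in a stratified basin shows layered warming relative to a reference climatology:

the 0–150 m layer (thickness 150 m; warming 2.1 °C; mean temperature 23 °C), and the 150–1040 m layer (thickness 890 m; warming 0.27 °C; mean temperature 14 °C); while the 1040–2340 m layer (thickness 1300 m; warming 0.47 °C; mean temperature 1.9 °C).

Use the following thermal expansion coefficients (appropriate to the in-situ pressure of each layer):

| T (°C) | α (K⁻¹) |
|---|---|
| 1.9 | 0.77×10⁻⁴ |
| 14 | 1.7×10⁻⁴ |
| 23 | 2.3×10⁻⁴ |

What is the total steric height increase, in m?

Layer 1 at 23 °C → α = 2.3×10⁻⁴ K⁻¹
Layer 2 at 14 °C → α = 1.7×10⁻⁴ K⁻¹
Layer 3 at 1.9 °C → α = 0.77×10⁻⁴ K⁻¹
0–150 m: 2.1 × 150 × 2.3×10⁻⁴ = 0.07245 m
150–1040 m: 1.7×10⁻⁴ × 890 × 0.27 = 0.040851 m
Layer 3: 0.47 × 1300 × 0.77×10⁻⁴ = 0.047047 m
Δh = 0.07245 + 0.040851 + 0.047047 = 0.160348 m ≈ 0.160 m

Δh = 0.160 m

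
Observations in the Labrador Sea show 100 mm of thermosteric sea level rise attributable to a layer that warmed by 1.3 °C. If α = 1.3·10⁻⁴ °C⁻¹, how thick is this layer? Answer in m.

about 592 m

H = Δh/(αΔT) = 0.1 / (1.3×10⁻⁴ × 1.3) ≈ 591.7 m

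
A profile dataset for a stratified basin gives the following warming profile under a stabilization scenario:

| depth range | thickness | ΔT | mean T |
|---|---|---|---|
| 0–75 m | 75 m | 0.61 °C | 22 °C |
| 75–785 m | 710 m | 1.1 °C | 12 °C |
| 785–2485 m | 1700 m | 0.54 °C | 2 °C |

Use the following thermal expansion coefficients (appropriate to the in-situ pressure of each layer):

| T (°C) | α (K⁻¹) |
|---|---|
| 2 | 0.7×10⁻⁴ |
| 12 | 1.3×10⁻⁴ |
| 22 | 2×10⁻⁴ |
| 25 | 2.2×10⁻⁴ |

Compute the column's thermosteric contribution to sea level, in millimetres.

about 170 mm

Layer 1 at 22 °C → α = 2×10⁻⁴ K⁻¹
Layer 2 at 12 °C → α = 1.3×10⁻⁴ K⁻¹
Layer 3 at 2 °C → α = 0.7×10⁻⁴ K⁻¹
0–75 m: 2×10⁻⁴ × 75 × 0.61 = 0.00915 m
1.3×10⁻⁴ × 710 × 1.1 = 0.10153 m
785–2485 m: 1700 × 0.7×10⁻⁴ × 0.54 = 0.06426 m
Δh = 0.00915 + 0.10153 + 0.06426 = 0.17494 m ≈ 170 mm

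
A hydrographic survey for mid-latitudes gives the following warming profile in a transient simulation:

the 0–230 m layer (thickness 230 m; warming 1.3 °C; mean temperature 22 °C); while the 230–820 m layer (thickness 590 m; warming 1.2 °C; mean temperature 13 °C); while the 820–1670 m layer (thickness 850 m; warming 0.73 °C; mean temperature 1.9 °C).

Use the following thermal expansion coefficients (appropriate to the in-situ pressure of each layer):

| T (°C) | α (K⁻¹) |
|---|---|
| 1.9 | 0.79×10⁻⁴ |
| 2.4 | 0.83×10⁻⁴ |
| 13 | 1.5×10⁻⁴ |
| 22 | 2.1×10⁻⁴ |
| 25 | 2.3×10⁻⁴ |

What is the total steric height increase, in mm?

Δh ≈ 220 mm

Layer 1 at 22 °C → α = 2.1×10⁻⁴ K⁻¹
Layer 2 at 13 °C → α = 1.5×10⁻⁴ K⁻¹
Layer 3 at 1.9 °C → α = 0.79×10⁻⁴ K⁻¹
Layer 1: 2.1×10⁻⁴ × 1.3 × 230 = 0.06279 m
Layer 2: 590 × 1.5×10⁻⁴ × 1.2 = 0.10620 m
0.73 × 0.79×10⁻⁴ × 850 = 0.0490195 m
Δh = 0.06279 + 0.10620 + 0.0490195 = 0.2180095 m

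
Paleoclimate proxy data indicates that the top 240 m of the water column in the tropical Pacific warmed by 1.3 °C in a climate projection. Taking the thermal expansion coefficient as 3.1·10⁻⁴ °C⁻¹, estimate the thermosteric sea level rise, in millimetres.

Δh = αΔT·H = 3.1×10⁻⁴ × 1.3 × 240 = 0.09672 m

96.7 mm of thermosteric rise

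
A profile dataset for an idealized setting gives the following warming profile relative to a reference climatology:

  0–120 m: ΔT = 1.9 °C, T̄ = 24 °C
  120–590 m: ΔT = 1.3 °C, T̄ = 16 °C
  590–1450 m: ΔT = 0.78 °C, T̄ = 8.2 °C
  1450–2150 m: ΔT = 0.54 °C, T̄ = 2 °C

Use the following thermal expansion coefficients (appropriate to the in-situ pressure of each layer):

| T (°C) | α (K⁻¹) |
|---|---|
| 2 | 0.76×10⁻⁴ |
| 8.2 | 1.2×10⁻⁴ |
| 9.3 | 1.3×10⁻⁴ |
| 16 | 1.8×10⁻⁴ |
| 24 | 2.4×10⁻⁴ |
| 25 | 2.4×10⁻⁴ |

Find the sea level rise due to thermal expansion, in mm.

Δh = 270 mm

Layer 1 at 24 °C → α = 2.4×10⁻⁴ K⁻¹
Layer 2 at 16 °C → α = 1.8×10⁻⁴ K⁻¹
Layer 3 at 8.2 °C → α = 1.2×10⁻⁴ K⁻¹
Layer 4 at 2 °C → α = 0.76×10⁻⁴ K⁻¹
0–120 m: 120 × 1.9 × 2.4×10⁻⁴ = 0.05472 m
120–590 m: 1.3 × 1.8×10⁻⁴ × 470 = 0.10998 m
0.78 × 1.2×10⁻⁴ × 860 = 0.080496 m
0.54 × 700 × 0.76×10⁻⁴ = 0.028728 m
Δh = 0.05472 + 0.10998 + 0.080496 + 0.028728 = 0.273924 m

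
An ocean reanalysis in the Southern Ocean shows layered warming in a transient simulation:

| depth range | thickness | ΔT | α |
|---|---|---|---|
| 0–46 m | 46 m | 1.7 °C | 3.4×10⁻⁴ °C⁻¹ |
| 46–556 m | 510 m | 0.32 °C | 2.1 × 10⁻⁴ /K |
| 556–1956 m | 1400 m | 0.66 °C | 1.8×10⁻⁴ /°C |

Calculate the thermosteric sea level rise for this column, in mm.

227 mm

Layer 1: 46 × 1.7 × 3.4×10⁻⁴ = 0.026588 m
2.1×10⁻⁴ × 510 × 0.32 = 0.034272 m
Layer 3: 1.8×10⁻⁴ × 1400 × 0.66 = 0.16632 m
Δh = 0.026588 + 0.034272 + 0.16632 = 0.22718 m ≈ 227 mm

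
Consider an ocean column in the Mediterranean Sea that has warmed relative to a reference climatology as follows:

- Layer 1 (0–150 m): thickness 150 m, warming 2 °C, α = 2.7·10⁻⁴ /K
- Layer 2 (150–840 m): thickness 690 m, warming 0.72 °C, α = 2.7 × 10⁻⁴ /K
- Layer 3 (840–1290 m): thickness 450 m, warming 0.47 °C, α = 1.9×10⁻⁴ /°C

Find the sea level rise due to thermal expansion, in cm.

2.7×10⁻⁴ × 2 × 150 = 0.08100 m
150–840 m: 690 × 2.7×10⁻⁴ × 0.72 = 0.134136 m
1.9×10⁻⁴ × 450 × 0.47 = 0.040185 m
Δh = 0.08100 + 0.134136 + 0.040185 = 0.255321 m ≈ 25.5 cm

25.5 cm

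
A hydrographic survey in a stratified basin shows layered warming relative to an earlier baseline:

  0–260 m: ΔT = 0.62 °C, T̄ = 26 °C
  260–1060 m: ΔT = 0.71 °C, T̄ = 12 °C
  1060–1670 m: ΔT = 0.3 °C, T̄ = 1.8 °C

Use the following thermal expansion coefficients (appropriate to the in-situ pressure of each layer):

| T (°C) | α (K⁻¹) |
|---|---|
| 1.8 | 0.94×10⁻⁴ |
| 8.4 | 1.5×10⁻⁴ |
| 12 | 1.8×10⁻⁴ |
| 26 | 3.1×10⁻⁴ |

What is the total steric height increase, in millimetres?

Δh ≈ 169 mm

Layer 1 at 26 °C → α = 3.1×10⁻⁴ K⁻¹
Layer 2 at 12 °C → α = 1.8×10⁻⁴ K⁻¹
Layer 3 at 1.8 °C → α = 0.94×10⁻⁴ K⁻¹
0–260 m: 0.62 × 3.1×10⁻⁴ × 260 = 0.049972 m
Layer 2: 0.71 × 800 × 1.8×10⁻⁴ = 0.10224 m
1060–1670 m: 0.3 × 0.94×10⁻⁴ × 610 = 0.017202 m
Δh = 0.049972 + 0.10224 + 0.017202 = 0.169414 m ≈ 169 mm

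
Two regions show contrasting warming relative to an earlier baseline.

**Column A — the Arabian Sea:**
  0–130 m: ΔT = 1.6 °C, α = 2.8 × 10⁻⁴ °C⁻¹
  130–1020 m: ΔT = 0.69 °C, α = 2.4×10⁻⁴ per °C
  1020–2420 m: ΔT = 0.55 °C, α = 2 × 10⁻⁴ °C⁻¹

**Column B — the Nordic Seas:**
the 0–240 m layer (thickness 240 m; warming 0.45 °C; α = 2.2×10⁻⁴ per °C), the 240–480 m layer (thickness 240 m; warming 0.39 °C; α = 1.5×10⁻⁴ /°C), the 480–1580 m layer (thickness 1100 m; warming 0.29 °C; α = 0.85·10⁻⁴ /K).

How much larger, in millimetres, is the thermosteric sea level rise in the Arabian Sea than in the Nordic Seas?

A 2.8×10⁻⁴ × 1.6 × 130 = 0.05824 m
A 2.4×10⁻⁴ × 0.69 × 890 = 0.147384 m
A 1400 × 2×10⁻⁴ × 0.55 = 0.15400 m
A total: 0.359624 m
B 0–240 m: 0.45 × 2.2×10⁻⁴ × 240 = 0.02376 m
B Layer 2: 240 × 0.39 × 1.5×10⁻⁴ = 0.01404 m
B Layer 3: 0.29 × 0.85×10⁻⁴ × 1100 = 0.027115 m
B total: 0.064915 m
Difference: 0.359624 − 0.064915 = 0.294709 m

290 mm larger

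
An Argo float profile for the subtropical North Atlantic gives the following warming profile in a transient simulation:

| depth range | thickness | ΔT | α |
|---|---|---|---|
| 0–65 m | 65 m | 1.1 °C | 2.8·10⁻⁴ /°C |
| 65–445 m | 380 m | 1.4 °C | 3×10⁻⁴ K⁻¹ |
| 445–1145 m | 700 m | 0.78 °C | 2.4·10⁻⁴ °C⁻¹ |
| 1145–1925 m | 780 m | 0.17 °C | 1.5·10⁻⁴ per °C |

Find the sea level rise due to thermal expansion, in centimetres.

65 × 2.8×10⁻⁴ × 1.1 = 0.02002 m
1.4 × 380 × 3×10⁻⁴ = 0.15960 m
700 × 2.4×10⁻⁴ × 0.78 = 0.13104 m
Layer 4: 780 × 1.5×10⁻⁴ × 0.17 = 0.01989 m
Δh = 0.02002 + 0.15960 + 0.13104 + 0.01989 = 0.33055 m ≈ 33.1 cm

about 33.1 cm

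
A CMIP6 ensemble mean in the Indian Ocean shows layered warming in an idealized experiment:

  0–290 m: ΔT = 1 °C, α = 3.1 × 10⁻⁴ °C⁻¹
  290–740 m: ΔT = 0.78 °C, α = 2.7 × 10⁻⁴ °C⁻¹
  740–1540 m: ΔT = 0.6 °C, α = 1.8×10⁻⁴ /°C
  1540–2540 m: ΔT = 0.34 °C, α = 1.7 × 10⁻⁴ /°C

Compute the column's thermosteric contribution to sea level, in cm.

33 cm

Layer 1: 1 × 290 × 3.1×10⁻⁴ = 0.08990 m
2.7×10⁻⁴ × 450 × 0.78 = 0.09477 m
0.6 × 1.8×10⁻⁴ × 800 = 0.08640 m
Layer 4: 1.7×10⁻⁴ × 1000 × 0.34 = 0.05780 m
Δh = 0.08990 + 0.09477 + 0.08640 + 0.05780 = 0.32887 m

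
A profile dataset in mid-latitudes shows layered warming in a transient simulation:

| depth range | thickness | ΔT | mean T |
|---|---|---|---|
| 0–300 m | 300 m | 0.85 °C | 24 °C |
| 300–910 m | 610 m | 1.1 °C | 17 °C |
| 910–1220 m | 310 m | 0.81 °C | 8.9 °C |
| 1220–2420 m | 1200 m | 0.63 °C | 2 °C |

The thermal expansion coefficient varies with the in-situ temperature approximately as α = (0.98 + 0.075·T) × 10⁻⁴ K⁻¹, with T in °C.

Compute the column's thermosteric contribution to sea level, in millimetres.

Layer 1: α = (0.98 + 0.075×24)×10⁻⁴ = 2.78×10⁻⁴ K⁻¹
Layer 2: α = (0.98 + 0.075×17)×10⁻⁴ = 2.255×10⁻⁴ K⁻¹
Layer 3: α = (0.98 + 0.075×8.9)×10⁻⁴ = 1.6475×10⁻⁴ K⁻¹
Layer 4: α = (0.98 + 0.075×2)×10⁻⁴ = 1.13×10⁻⁴ K⁻¹
2.78×10⁻⁴ × 300 × 0.85 = 0.07089 m
300–910 m: 1.1 × 610 × 2.255×10⁻⁴ = 0.1513105 m
310 × 0.81 × 1.6475×10⁻⁴ = 0.041368725 m
Layer 4: 0.63 × 1200 × 1.13×10⁻⁴ = 0.085428 m
Δh = 0.07089 + 0.1513105 + 0.041368725 + 0.085428 = 0.348997225 m

Δh ≈ 349 mm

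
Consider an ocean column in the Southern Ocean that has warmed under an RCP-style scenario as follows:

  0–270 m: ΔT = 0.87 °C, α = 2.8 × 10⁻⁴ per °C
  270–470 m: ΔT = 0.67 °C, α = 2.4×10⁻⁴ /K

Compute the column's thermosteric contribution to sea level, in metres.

0–270 m: 270 × 0.87 × 2.8×10⁻⁴ = 0.065772 m
270–470 m: 200 × 2.4×10⁻⁴ × 0.67 = 0.03216 m
Δh = 0.065772 + 0.03216 = 0.097932 m

0.0979 m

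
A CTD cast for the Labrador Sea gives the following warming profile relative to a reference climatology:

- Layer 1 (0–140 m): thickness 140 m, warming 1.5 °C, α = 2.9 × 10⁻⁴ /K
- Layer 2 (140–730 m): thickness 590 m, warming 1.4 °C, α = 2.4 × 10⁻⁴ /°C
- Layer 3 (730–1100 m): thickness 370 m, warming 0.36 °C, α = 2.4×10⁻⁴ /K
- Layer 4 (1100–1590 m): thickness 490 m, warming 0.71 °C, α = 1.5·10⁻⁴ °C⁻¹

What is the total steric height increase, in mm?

Δh = 340 mm

140 × 1.5 × 2.9×10⁻⁴ = 0.06090 m
Layer 2: 2.4×10⁻⁴ × 590 × 1.4 = 0.19824 m
2.4×10⁻⁴ × 370 × 0.36 = 0.031968 m
490 × 0.71 × 1.5×10⁻⁴ = 0.052185 m
Δh = 0.06090 + 0.19824 + 0.031968 + 0.052185 = 0.343293 m ≈ 340 mm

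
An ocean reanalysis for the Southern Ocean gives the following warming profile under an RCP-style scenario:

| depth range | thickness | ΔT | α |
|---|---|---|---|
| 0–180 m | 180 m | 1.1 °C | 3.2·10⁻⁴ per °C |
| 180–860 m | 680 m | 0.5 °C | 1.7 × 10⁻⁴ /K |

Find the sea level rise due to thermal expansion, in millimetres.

Layer 1: 3.2×10⁻⁴ × 1.1 × 180 = 0.06336 m
1.7×10⁻⁴ × 680 × 0.5 = 0.05780 m
Δh = 0.06336 + 0.05780 = 0.12116 m ≈ 121 mm

121 mm of thermosteric rise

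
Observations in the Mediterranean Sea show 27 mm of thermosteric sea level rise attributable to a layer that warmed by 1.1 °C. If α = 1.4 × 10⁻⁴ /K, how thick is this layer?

175 m

H = Δh/(αΔT) = 0.027 / (1.4×10⁻⁴ × 1.1) ≈ 175.3 m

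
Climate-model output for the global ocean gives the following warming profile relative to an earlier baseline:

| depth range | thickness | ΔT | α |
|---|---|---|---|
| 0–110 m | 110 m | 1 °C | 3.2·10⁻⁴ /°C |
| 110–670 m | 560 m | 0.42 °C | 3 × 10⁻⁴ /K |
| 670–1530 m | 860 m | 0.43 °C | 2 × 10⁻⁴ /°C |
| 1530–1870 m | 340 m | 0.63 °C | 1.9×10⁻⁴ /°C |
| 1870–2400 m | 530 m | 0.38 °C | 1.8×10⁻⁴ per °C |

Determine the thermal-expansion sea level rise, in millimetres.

260 mm of thermosteric rise

Layer 1: 1 × 110 × 3.2×10⁻⁴ = 0.03520 m
110–670 m: 560 × 0.42 × 3×10⁻⁴ = 0.07056 m
670–1530 m: 0.43 × 2×10⁻⁴ × 860 = 0.07396 m
Layer 4: 1.9×10⁻⁴ × 340 × 0.63 = 0.040698 m
1870–2400 m: 0.38 × 1.8×10⁻⁴ × 530 = 0.036252 m
Δh = 0.03520 + 0.07056 + 0.07396 + 0.040698 + 0.036252 = 0.25667 m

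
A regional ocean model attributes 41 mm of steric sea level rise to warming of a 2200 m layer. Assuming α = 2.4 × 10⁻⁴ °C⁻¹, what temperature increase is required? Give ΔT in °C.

ΔT = Δh/(αH) = 0.041 / (2.4×10⁻⁴ × 2200) ≈ 0.07765 °C

ΔT ≈ 0.0777 °C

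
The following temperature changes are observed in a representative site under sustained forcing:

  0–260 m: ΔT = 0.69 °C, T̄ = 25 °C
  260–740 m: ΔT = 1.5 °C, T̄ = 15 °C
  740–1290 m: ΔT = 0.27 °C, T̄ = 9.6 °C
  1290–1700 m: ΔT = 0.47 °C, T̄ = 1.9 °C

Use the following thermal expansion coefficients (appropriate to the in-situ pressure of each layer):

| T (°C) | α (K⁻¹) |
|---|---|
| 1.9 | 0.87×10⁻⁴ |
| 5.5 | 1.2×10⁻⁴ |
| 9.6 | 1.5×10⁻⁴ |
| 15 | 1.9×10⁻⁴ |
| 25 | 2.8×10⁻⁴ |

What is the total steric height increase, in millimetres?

Δh ≈ 226 mm

Layer 1 at 25 °C → α = 2.8×10⁻⁴ K⁻¹
Layer 2 at 15 °C → α = 1.9×10⁻⁴ K⁻¹
Layer 3 at 9.6 °C → α = 1.5×10⁻⁴ K⁻¹
Layer 4 at 1.9 °C → α = 0.87×10⁻⁴ K⁻¹
Layer 1: 260 × 2.8×10⁻⁴ × 0.69 = 0.050232 m
260–740 m: 1.9×10⁻⁴ × 480 × 1.5 = 0.13680 m
740–1290 m: 1.5×10⁻⁴ × 0.27 × 550 = 0.022275 m
1290–1700 m: 0.47 × 0.87×10⁻⁴ × 410 = 0.0167649 m
Δh = 0.050232 + 0.13680 + 0.022275 + 0.0167649 = 0.2260719 m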